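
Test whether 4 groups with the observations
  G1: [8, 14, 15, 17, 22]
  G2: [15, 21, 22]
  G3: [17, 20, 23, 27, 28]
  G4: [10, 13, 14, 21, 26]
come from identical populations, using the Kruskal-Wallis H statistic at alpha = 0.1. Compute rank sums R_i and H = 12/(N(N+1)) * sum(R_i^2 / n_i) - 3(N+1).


Step 1: Combine all N = 18 observations and assign midranks.
sorted (value, group, rank): (8,G1,1), (10,G4,2), (13,G4,3), (14,G1,4.5), (14,G4,4.5), (15,G1,6.5), (15,G2,6.5), (17,G1,8.5), (17,G3,8.5), (20,G3,10), (21,G2,11.5), (21,G4,11.5), (22,G1,13.5), (22,G2,13.5), (23,G3,15), (26,G4,16), (27,G3,17), (28,G3,18)
Step 2: Sum ranks within each group.
R_1 = 34 (n_1 = 5)
R_2 = 31.5 (n_2 = 3)
R_3 = 68.5 (n_3 = 5)
R_4 = 37 (n_4 = 5)
Step 3: H = 12/(N(N+1)) * sum(R_i^2/n_i) - 3(N+1)
     = 12/(18*19) * (34^2/5 + 31.5^2/3 + 68.5^2/5 + 37^2/5) - 3*19
     = 0.035088 * 1774.2 - 57
     = 5.252632.
Step 4: Ties present; correction factor C = 1 - 30/(18^3 - 18) = 0.994840. Corrected H = 5.252632 / 0.994840 = 5.279876.
Step 5: Under H0, H ~ chi^2(3); p-value = 0.152414.
Step 6: alpha = 0.1. fail to reject H0.

H = 5.2799, df = 3, p = 0.152414, fail to reject H0.


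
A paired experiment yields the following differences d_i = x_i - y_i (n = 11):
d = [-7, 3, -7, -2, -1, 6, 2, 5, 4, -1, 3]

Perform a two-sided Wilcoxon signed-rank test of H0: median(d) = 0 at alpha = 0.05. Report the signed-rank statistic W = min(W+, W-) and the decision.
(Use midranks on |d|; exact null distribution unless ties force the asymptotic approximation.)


Step 1: Drop any zero differences (none here) and take |d_i|.
|d| = [7, 3, 7, 2, 1, 6, 2, 5, 4, 1, 3]
Step 2: Midrank |d_i| (ties get averaged ranks).
ranks: |7|->10.5, |3|->5.5, |7|->10.5, |2|->3.5, |1|->1.5, |6|->9, |2|->3.5, |5|->8, |4|->7, |1|->1.5, |3|->5.5
Step 3: Attach original signs; sum ranks with positive sign and with negative sign.
W+ = 5.5 + 9 + 3.5 + 8 + 7 + 5.5 = 38.5
W- = 10.5 + 10.5 + 3.5 + 1.5 + 1.5 = 27.5
(Check: W+ + W- = 66 should equal n(n+1)/2 = 66.)
Step 4: Test statistic W = min(W+, W-) = 27.5.
Step 5: Ties in |d|, so use the tie-corrected normal approximation.
        E[W] = n(n+1)/4 = 11*12/4 = 33.
        Tie groups: |d|=1 (t=2), |d|=2 (t=2), |d|=3 (t=2), |d|=7 (t=2); sum(t^3 - t) = 24.
        Var[W] = n(n+1)(2n+1)/24 - sum(t^3-t)/48 = 3036/24 - 24/48 = 126.
        z = (W - E[W]) / sqrt(Var[W]) = (27.5 - 33) / 11.2250 = -0.4900.
        Two-sided p = 2*Phi(z) = 0.624149.
Step 6: alpha = 0.05. fail to reject H0.

W+ = 38.5, W- = 27.5, W = min = 27.5, p = 0.624149, fail to reject H0.


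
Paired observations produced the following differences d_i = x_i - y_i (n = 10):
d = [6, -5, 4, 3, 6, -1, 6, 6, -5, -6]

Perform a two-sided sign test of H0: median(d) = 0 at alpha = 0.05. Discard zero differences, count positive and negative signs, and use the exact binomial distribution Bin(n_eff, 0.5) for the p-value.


Step 1: Discard zero differences. Original n = 10; n_eff = number of nonzero differences = 10.
Nonzero differences (with sign): +6, -5, +4, +3, +6, -1, +6, +6, -5, -6
Step 2: Count signs: positive = 6, negative = 4.
Step 3: Under H0: P(positive) = 0.5, so the number of positives S ~ Bin(10, 0.5).
Step 4: Two-sided exact p-value = sum of Bin(10,0.5) probabilities at or below the observed probability = 0.753906.
Step 5: alpha = 0.05. fail to reject H0.

n_eff = 10, pos = 6, neg = 4, p = 0.753906, fail to reject H0.


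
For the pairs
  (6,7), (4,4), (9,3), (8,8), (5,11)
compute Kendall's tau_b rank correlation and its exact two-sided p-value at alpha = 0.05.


Step 1: Enumerate the 10 unordered pairs (i,j) with i<j and classify each by sign(x_j-x_i) * sign(y_j-y_i).
  (1,2):dx=-2,dy=-3->C; (1,3):dx=+3,dy=-4->D; (1,4):dx=+2,dy=+1->C; (1,5):dx=-1,dy=+4->D
  (2,3):dx=+5,dy=-1->D; (2,4):dx=+4,dy=+4->C; (2,5):dx=+1,dy=+7->C; (3,4):dx=-1,dy=+5->D
  (3,5):dx=-4,dy=+8->D; (4,5):dx=-3,dy=+3->D
Step 2: C = 4, D = 6, total pairs = 10.
Step 3: tau = (C - D)/(n(n-1)/2) = (4 - 6)/10 = -0.200000.
Step 4: Exact two-sided p-value (enumerate n! = 120 permutations of y under H0): p = 0.816667.
Step 5: alpha = 0.05. fail to reject H0.

tau_b = -0.2000 (C=4, D=6), p = 0.816667, fail to reject H0.


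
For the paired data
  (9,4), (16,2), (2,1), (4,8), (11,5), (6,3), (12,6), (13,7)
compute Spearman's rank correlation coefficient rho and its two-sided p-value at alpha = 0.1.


Step 1: Rank x and y separately (midranks; no ties here).
rank(x): 9->4, 16->8, 2->1, 4->2, 11->5, 6->3, 12->6, 13->7
rank(y): 4->4, 2->2, 1->1, 8->8, 5->5, 3->3, 6->6, 7->7
Step 2: d_i = R_x(i) - R_y(i); compute d_i^2.
  (4-4)^2=0, (8-2)^2=36, (1-1)^2=0, (2-8)^2=36, (5-5)^2=0, (3-3)^2=0, (6-6)^2=0, (7-7)^2=0
sum(d^2) = 72.
Step 3: rho = 1 - 6*72 / (8*(8^2 - 1)) = 1 - 432/504 = 0.142857.
Step 4: Under H0, t = rho * sqrt((n-2)/(1-rho^2)) = 0.3536 ~ t(6).
Step 5: Two-sided p-value from the t-distribution with 6 df = 0.735765.
Step 6: alpha = 0.1. fail to reject H0.

rho = 0.1429, p = 0.735765, fail to reject H0 at alpha = 0.1.


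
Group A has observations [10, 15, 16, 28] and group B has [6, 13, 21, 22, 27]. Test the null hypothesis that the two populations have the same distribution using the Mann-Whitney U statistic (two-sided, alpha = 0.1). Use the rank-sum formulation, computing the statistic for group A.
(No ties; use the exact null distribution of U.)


Step 1: Combine and sort all 9 observations; assign midranks.
sorted (value, group): (6,Y), (10,X), (13,Y), (15,X), (16,X), (21,Y), (22,Y), (27,Y), (28,X)
ranks: 6->1, 10->2, 13->3, 15->4, 16->5, 21->6, 22->7, 27->8, 28->9
Step 2: Rank sum for X: R1 = 2 + 4 + 5 + 9 = 20.
Step 3: U_X = R1 - n1(n1+1)/2 = 20 - 4*5/2 = 20 - 10 = 10.
       U_Y = n1*n2 - U_X = 20 - 10 = 10.
Step 4: No ties, so the exact null distribution of U (based on enumerating the C(9,4) = 126 equally likely rank assignments) gives the two-sided p-value.
Step 5: p-value = 1.000000; compare to alpha = 0.1. fail to reject H0.

U_X = 10, p = 1.000000, fail to reject H0 at alpha = 0.1.


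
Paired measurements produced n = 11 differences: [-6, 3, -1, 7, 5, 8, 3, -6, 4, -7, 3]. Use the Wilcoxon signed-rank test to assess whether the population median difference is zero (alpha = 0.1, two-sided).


Step 1: Drop any zero differences (none here) and take |d_i|.
|d| = [6, 3, 1, 7, 5, 8, 3, 6, 4, 7, 3]
Step 2: Midrank |d_i| (ties get averaged ranks).
ranks: |6|->7.5, |3|->3, |1|->1, |7|->9.5, |5|->6, |8|->11, |3|->3, |6|->7.5, |4|->5, |7|->9.5, |3|->3
Step 3: Attach original signs; sum ranks with positive sign and with negative sign.
W+ = 3 + 9.5 + 6 + 11 + 3 + 5 + 3 = 40.5
W- = 7.5 + 1 + 7.5 + 9.5 = 25.5
(Check: W+ + W- = 66 should equal n(n+1)/2 = 66.)
Step 4: Test statistic W = min(W+, W-) = 25.5.
Step 5: Ties in |d|, so use the tie-corrected normal approximation.
        E[W] = n(n+1)/4 = 11*12/4 = 33.
        Tie groups: |d|=3 (t=3), |d|=6 (t=2), |d|=7 (t=2); sum(t^3 - t) = 36.
        Var[W] = n(n+1)(2n+1)/24 - sum(t^3-t)/48 = 3036/24 - 36/48 = 125.75.
        z = (W - E[W]) / sqrt(Var[W]) = (25.5 - 33) / 11.2138 = -0.6688.
        Two-sided p = 2*Phi(z) = 0.503612.
Step 6: alpha = 0.1. fail to reject H0.

W+ = 40.5, W- = 25.5, W = min = 25.5, p = 0.503612, fail to reject H0.


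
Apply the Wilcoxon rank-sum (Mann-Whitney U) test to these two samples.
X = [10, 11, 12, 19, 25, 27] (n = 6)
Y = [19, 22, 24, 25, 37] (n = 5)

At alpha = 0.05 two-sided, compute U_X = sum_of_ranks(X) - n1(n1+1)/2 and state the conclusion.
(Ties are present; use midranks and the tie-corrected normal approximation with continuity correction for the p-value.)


Step 1: Combine and sort all 11 observations; assign midranks.
sorted (value, group): (10,X), (11,X), (12,X), (19,X), (19,Y), (22,Y), (24,Y), (25,X), (25,Y), (27,X), (37,Y)
ranks: 10->1, 11->2, 12->3, 19->4.5, 19->4.5, 22->6, 24->7, 25->8.5, 25->8.5, 27->10, 37->11
Step 2: Rank sum for X: R1 = 1 + 2 + 3 + 4.5 + 8.5 + 10 = 29.
Step 3: U_X = R1 - n1(n1+1)/2 = 29 - 6*7/2 = 29 - 21 = 8.
       U_Y = n1*n2 - U_X = 30 - 8 = 22.
Step 4: Ties are present, so use the tie-corrected normal approximation (with continuity correction) for the p-value.
Step 5: p-value = 0.233197; compare to alpha = 0.05. fail to reject H0.

U_X = 8, p = 0.233197, fail to reject H0 at alpha = 0.05.


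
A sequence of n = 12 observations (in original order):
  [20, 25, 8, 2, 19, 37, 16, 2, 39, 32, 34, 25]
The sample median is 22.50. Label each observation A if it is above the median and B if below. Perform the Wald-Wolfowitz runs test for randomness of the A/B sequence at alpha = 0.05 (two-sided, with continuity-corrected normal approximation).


Step 1: Compute median = 22.50; label A = above, B = below.
Labels in order: BABBBABBAAAA  (n_A = 6, n_B = 6)
Step 2: Count runs R = 6.
Step 3: Under H0 (random ordering), E[R] = 2*n_A*n_B/(n_A+n_B) + 1 = 2*6*6/12 + 1 = 7.0000.
        Var[R] = 2*n_A*n_B*(2*n_A*n_B - n_A - n_B) / ((n_A+n_B)^2 * (n_A+n_B-1)) = 4320/1584 = 2.7273.
        SD[R] = 1.6514.
Step 4: Continuity-corrected z = (R + 0.5 - E[R]) / SD[R] = (6 + 0.5 - 7.0000) / 1.6514 = -0.3028.
Step 5: Two-sided p-value via normal approximation = 2*(1 - Phi(|z|)) = 0.762069.
Step 6: alpha = 0.05. fail to reject H0.

R = 6, z = -0.3028, p = 0.762069, fail to reject H0.


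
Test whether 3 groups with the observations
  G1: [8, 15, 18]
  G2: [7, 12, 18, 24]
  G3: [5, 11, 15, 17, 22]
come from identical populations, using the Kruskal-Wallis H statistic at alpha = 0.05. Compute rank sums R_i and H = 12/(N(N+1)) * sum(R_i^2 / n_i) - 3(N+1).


Step 1: Combine all N = 12 observations and assign midranks.
sorted (value, group, rank): (5,G3,1), (7,G2,2), (8,G1,3), (11,G3,4), (12,G2,5), (15,G1,6.5), (15,G3,6.5), (17,G3,8), (18,G1,9.5), (18,G2,9.5), (22,G3,11), (24,G2,12)
Step 2: Sum ranks within each group.
R_1 = 19 (n_1 = 3)
R_2 = 28.5 (n_2 = 4)
R_3 = 30.5 (n_3 = 5)
Step 3: H = 12/(N(N+1)) * sum(R_i^2/n_i) - 3(N+1)
     = 12/(12*13) * (19^2/3 + 28.5^2/4 + 30.5^2/5) - 3*13
     = 0.076923 * 509.446 - 39
     = 0.188141.
Step 4: Ties present; correction factor C = 1 - 12/(12^3 - 12) = 0.993007. Corrected H = 0.188141 / 0.993007 = 0.189466.
Step 5: Under H0, H ~ chi^2(2); p-value = 0.909616.
Step 6: alpha = 0.05. fail to reject H0.

H = 0.1895, df = 2, p = 0.909616, fail to reject H0.


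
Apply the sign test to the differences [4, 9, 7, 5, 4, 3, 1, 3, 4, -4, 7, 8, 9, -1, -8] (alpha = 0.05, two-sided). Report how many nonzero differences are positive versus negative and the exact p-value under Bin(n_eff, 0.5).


Step 1: Discard zero differences. Original n = 15; n_eff = number of nonzero differences = 15.
Nonzero differences (with sign): +4, +9, +7, +5, +4, +3, +1, +3, +4, -4, +7, +8, +9, -1, -8
Step 2: Count signs: positive = 12, negative = 3.
Step 3: Under H0: P(positive) = 0.5, so the number of positives S ~ Bin(15, 0.5).
Step 4: Two-sided exact p-value = sum of Bin(15,0.5) probabilities at or below the observed probability = 0.035156.
Step 5: alpha = 0.05. reject H0.

n_eff = 15, pos = 12, neg = 3, p = 0.035156, reject H0.


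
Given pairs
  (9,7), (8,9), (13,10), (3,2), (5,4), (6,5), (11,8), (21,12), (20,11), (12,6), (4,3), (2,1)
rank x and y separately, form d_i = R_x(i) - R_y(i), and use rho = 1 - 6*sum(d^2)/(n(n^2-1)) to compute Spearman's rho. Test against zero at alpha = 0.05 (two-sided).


Step 1: Rank x and y separately (midranks; no ties here).
rank(x): 9->7, 8->6, 13->10, 3->2, 5->4, 6->5, 11->8, 21->12, 20->11, 12->9, 4->3, 2->1
rank(y): 7->7, 9->9, 10->10, 2->2, 4->4, 5->5, 8->8, 12->12, 11->11, 6->6, 3->3, 1->1
Step 2: d_i = R_x(i) - R_y(i); compute d_i^2.
  (7-7)^2=0, (6-9)^2=9, (10-10)^2=0, (2-2)^2=0, (4-4)^2=0, (5-5)^2=0, (8-8)^2=0, (12-12)^2=0, (11-11)^2=0, (9-6)^2=9, (3-3)^2=0, (1-1)^2=0
sum(d^2) = 18.
Step 3: rho = 1 - 6*18 / (12*(12^2 - 1)) = 1 - 108/1716 = 0.937063.
Step 4: Under H0, t = rho * sqrt((n-2)/(1-rho^2)) = 8.4868 ~ t(10).
Step 5: Two-sided p-value from the t-distribution with 10 df = 0.000007.
Step 6: alpha = 0.05. reject H0.

rho = 0.9371, p = 0.000007, reject H0 at alpha = 0.05.


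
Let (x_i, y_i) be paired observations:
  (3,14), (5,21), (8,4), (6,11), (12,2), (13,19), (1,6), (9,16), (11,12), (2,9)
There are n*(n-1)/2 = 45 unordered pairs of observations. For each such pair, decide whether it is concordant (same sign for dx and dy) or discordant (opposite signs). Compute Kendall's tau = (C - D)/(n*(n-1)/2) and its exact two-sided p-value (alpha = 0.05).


Step 1: Enumerate the 45 unordered pairs (i,j) with i<j and classify each by sign(x_j-x_i) * sign(y_j-y_i).
  (1,2):dx=+2,dy=+7->C; (1,3):dx=+5,dy=-10->D; (1,4):dx=+3,dy=-3->D; (1,5):dx=+9,dy=-12->D
  (1,6):dx=+10,dy=+5->C; (1,7):dx=-2,dy=-8->C; (1,8):dx=+6,dy=+2->C; (1,9):dx=+8,dy=-2->D
  (1,10):dx=-1,dy=-5->C; (2,3):dx=+3,dy=-17->D; (2,4):dx=+1,dy=-10->D; (2,5):dx=+7,dy=-19->D
  (2,6):dx=+8,dy=-2->D; (2,7):dx=-4,dy=-15->C; (2,8):dx=+4,dy=-5->D; (2,9):dx=+6,dy=-9->D
  (2,10):dx=-3,dy=-12->C; (3,4):dx=-2,dy=+7->D; (3,5):dx=+4,dy=-2->D; (3,6):dx=+5,dy=+15->C
  (3,7):dx=-7,dy=+2->D; (3,8):dx=+1,dy=+12->C; (3,9):dx=+3,dy=+8->C; (3,10):dx=-6,dy=+5->D
  (4,5):dx=+6,dy=-9->D; (4,6):dx=+7,dy=+8->C; (4,7):dx=-5,dy=-5->C; (4,8):dx=+3,dy=+5->C
  (4,9):dx=+5,dy=+1->C; (4,10):dx=-4,dy=-2->C; (5,6):dx=+1,dy=+17->C; (5,7):dx=-11,dy=+4->D
  (5,8):dx=-3,dy=+14->D; (5,9):dx=-1,dy=+10->D; (5,10):dx=-10,dy=+7->D; (6,7):dx=-12,dy=-13->C
  (6,8):dx=-4,dy=-3->C; (6,9):dx=-2,dy=-7->C; (6,10):dx=-11,dy=-10->C; (7,8):dx=+8,dy=+10->C
  (7,9):dx=+10,dy=+6->C; (7,10):dx=+1,dy=+3->C; (8,9):dx=+2,dy=-4->D; (8,10):dx=-7,dy=-7->C
  (9,10):dx=-9,dy=-3->C
Step 2: C = 25, D = 20, total pairs = 45.
Step 3: tau = (C - D)/(n(n-1)/2) = (25 - 20)/45 = 0.111111.
Step 4: Exact two-sided p-value (enumerate n! = 3628800 permutations of y under H0): p = 0.727490.
Step 5: alpha = 0.05. fail to reject H0.

tau_b = 0.1111 (C=25, D=20), p = 0.727490, fail to reject H0.


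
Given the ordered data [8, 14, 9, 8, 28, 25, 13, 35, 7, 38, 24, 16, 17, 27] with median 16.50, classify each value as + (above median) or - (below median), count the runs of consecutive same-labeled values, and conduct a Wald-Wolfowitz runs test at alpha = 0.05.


Step 1: Compute median = 16.50; label A = above, B = below.
Labels in order: BBBBAABABAABAA  (n_A = 7, n_B = 7)
Step 2: Count runs R = 8.
Step 3: Under H0 (random ordering), E[R] = 2*n_A*n_B/(n_A+n_B) + 1 = 2*7*7/14 + 1 = 8.0000.
        Var[R] = 2*n_A*n_B*(2*n_A*n_B - n_A - n_B) / ((n_A+n_B)^2 * (n_A+n_B-1)) = 8232/2548 = 3.2308.
        SD[R] = 1.7974.
Step 4: R = E[R], so z = 0 with no continuity correction.
Step 5: Two-sided p-value via normal approximation = 2*(1 - Phi(|z|)) = 1.000000.
Step 6: alpha = 0.05. fail to reject H0.

R = 8, z = 0.0000, p = 1.000000, fail to reject H0.


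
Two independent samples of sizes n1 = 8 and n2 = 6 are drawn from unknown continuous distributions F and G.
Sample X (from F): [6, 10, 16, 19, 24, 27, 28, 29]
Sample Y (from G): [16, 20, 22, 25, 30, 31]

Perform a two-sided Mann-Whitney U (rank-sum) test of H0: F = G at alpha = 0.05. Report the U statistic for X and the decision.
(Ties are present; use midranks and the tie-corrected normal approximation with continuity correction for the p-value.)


Step 1: Combine and sort all 14 observations; assign midranks.
sorted (value, group): (6,X), (10,X), (16,X), (16,Y), (19,X), (20,Y), (22,Y), (24,X), (25,Y), (27,X), (28,X), (29,X), (30,Y), (31,Y)
ranks: 6->1, 10->2, 16->3.5, 16->3.5, 19->5, 20->6, 22->7, 24->8, 25->9, 27->10, 28->11, 29->12, 30->13, 31->14
Step 2: Rank sum for X: R1 = 1 + 2 + 3.5 + 5 + 8 + 10 + 11 + 12 = 52.5.
Step 3: U_X = R1 - n1(n1+1)/2 = 52.5 - 8*9/2 = 52.5 - 36 = 16.5.
       U_Y = n1*n2 - U_X = 48 - 16.5 = 31.5.
Step 4: Ties are present, so use the tie-corrected normal approximation (with continuity correction) for the p-value.
Step 5: p-value = 0.365629; compare to alpha = 0.05. fail to reject H0.

U_X = 16.5, p = 0.365629, fail to reject H0 at alpha = 0.05.


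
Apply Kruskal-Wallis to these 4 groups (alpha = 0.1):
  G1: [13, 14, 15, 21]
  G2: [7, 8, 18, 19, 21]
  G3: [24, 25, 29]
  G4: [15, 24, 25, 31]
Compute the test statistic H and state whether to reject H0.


Step 1: Combine all N = 16 observations and assign midranks.
sorted (value, group, rank): (7,G2,1), (8,G2,2), (13,G1,3), (14,G1,4), (15,G1,5.5), (15,G4,5.5), (18,G2,7), (19,G2,8), (21,G1,9.5), (21,G2,9.5), (24,G3,11.5), (24,G4,11.5), (25,G3,13.5), (25,G4,13.5), (29,G3,15), (31,G4,16)
Step 2: Sum ranks within each group.
R_1 = 22 (n_1 = 4)
R_2 = 27.5 (n_2 = 5)
R_3 = 40 (n_3 = 3)
R_4 = 46.5 (n_4 = 4)
Step 3: H = 12/(N(N+1)) * sum(R_i^2/n_i) - 3(N+1)
     = 12/(16*17) * (22^2/4 + 27.5^2/5 + 40^2/3 + 46.5^2/4) - 3*17
     = 0.044118 * 1346.15 - 51
     = 8.388787.
Step 4: Ties present; correction factor C = 1 - 24/(16^3 - 16) = 0.994118. Corrected H = 8.388787 / 0.994118 = 8.438425.
Step 5: Under H0, H ~ chi^2(3); p-value = 0.037769.
Step 6: alpha = 0.1. reject H0.

H = 8.4384, df = 3, p = 0.037769, reject H0.


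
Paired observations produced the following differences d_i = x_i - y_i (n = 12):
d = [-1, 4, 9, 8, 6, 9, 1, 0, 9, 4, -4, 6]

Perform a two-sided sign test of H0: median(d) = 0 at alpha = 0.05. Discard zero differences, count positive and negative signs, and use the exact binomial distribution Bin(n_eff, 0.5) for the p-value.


Step 1: Discard zero differences. Original n = 12; n_eff = number of nonzero differences = 11.
Nonzero differences (with sign): -1, +4, +9, +8, +6, +9, +1, +9, +4, -4, +6
Step 2: Count signs: positive = 9, negative = 2.
Step 3: Under H0: P(positive) = 0.5, so the number of positives S ~ Bin(11, 0.5).
Step 4: Two-sided exact p-value = sum of Bin(11,0.5) probabilities at or below the observed probability = 0.065430.
Step 5: alpha = 0.05. fail to reject H0.

n_eff = 11, pos = 9, neg = 2, p = 0.065430, fail to reject H0.


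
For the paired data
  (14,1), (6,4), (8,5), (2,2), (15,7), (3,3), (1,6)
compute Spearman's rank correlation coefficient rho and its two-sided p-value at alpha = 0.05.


Step 1: Rank x and y separately (midranks; no ties here).
rank(x): 14->6, 6->4, 8->5, 2->2, 15->7, 3->3, 1->1
rank(y): 1->1, 4->4, 5->5, 2->2, 7->7, 3->3, 6->6
Step 2: d_i = R_x(i) - R_y(i); compute d_i^2.
  (6-1)^2=25, (4-4)^2=0, (5-5)^2=0, (2-2)^2=0, (7-7)^2=0, (3-3)^2=0, (1-6)^2=25
sum(d^2) = 50.
Step 3: rho = 1 - 6*50 / (7*(7^2 - 1)) = 1 - 300/336 = 0.107143.
Step 4: Under H0, t = rho * sqrt((n-2)/(1-rho^2)) = 0.2410 ~ t(5).
Step 5: Two-sided p-value from the t-distribution with 5 df = 0.819151.
Step 6: alpha = 0.05. fail to reject H0.

rho = 0.1071, p = 0.819151, fail to reject H0 at alpha = 0.05.


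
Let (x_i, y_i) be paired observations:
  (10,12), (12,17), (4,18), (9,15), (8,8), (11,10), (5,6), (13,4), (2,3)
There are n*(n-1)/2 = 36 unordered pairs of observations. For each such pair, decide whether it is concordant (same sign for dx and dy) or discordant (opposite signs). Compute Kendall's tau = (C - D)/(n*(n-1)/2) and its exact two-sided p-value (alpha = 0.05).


Step 1: Enumerate the 36 unordered pairs (i,j) with i<j and classify each by sign(x_j-x_i) * sign(y_j-y_i).
  (1,2):dx=+2,dy=+5->C; (1,3):dx=-6,dy=+6->D; (1,4):dx=-1,dy=+3->D; (1,5):dx=-2,dy=-4->C
  (1,6):dx=+1,dy=-2->D; (1,7):dx=-5,dy=-6->C; (1,8):dx=+3,dy=-8->D; (1,9):dx=-8,dy=-9->C
  (2,3):dx=-8,dy=+1->D; (2,4):dx=-3,dy=-2->C; (2,5):dx=-4,dy=-9->C; (2,6):dx=-1,dy=-7->C
  (2,7):dx=-7,dy=-11->C; (2,8):dx=+1,dy=-13->D; (2,9):dx=-10,dy=-14->C; (3,4):dx=+5,dy=-3->D
  (3,5):dx=+4,dy=-10->D; (3,6):dx=+7,dy=-8->D; (3,7):dx=+1,dy=-12->D; (3,8):dx=+9,dy=-14->D
  (3,9):dx=-2,dy=-15->C; (4,5):dx=-1,dy=-7->C; (4,6):dx=+2,dy=-5->D; (4,7):dx=-4,dy=-9->C
  (4,8):dx=+4,dy=-11->D; (4,9):dx=-7,dy=-12->C; (5,6):dx=+3,dy=+2->C; (5,7):dx=-3,dy=-2->C
  (5,8):dx=+5,dy=-4->D; (5,9):dx=-6,dy=-5->C; (6,7):dx=-6,dy=-4->C; (6,8):dx=+2,dy=-6->D
  (6,9):dx=-9,dy=-7->C; (7,8):dx=+8,dy=-2->D; (7,9):dx=-3,dy=-3->C; (8,9):dx=-11,dy=-1->C
Step 2: C = 20, D = 16, total pairs = 36.
Step 3: tau = (C - D)/(n(n-1)/2) = (20 - 16)/36 = 0.111111.
Step 4: Exact two-sided p-value (enumerate n! = 362880 permutations of y under H0): p = 0.761414.
Step 5: alpha = 0.05. fail to reject H0.

tau_b = 0.1111 (C=20, D=16), p = 0.761414, fail to reject H0.


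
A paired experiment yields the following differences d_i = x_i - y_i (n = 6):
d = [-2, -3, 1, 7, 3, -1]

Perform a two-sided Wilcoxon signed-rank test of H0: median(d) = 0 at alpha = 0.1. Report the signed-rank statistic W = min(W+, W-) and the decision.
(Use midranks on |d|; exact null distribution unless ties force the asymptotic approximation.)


Step 1: Drop any zero differences (none here) and take |d_i|.
|d| = [2, 3, 1, 7, 3, 1]
Step 2: Midrank |d_i| (ties get averaged ranks).
ranks: |2|->3, |3|->4.5, |1|->1.5, |7|->6, |3|->4.5, |1|->1.5
Step 3: Attach original signs; sum ranks with positive sign and with negative sign.
W+ = 1.5 + 6 + 4.5 = 12
W- = 3 + 4.5 + 1.5 = 9
(Check: W+ + W- = 21 should equal n(n+1)/2 = 21.)
Step 4: Test statistic W = min(W+, W-) = 9.
Step 5: Ties in |d|, so use the tie-corrected normal approximation.
        E[W] = n(n+1)/4 = 6*7/4 = 10.5.
        Tie groups: |d|=1 (t=2), |d|=3 (t=2); sum(t^3 - t) = 12.
        Var[W] = n(n+1)(2n+1)/24 - sum(t^3-t)/48 = 546/24 - 12/48 = 22.5.
        z = (W - E[W]) / sqrt(Var[W]) = (9 - 10.5) / 4.7434 = -0.3162.
        Two-sided p = 2*Phi(z) = 0.751830.
Step 6: alpha = 0.1. fail to reject H0.

W+ = 12, W- = 9, W = min = 9, p = 0.751830, fail to reject H0.


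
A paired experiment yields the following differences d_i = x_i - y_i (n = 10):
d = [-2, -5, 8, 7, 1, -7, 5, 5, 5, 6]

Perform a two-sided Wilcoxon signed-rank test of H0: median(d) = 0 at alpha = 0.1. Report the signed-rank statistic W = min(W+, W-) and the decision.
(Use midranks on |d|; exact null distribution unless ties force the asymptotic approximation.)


Step 1: Drop any zero differences (none here) and take |d_i|.
|d| = [2, 5, 8, 7, 1, 7, 5, 5, 5, 6]
Step 2: Midrank |d_i| (ties get averaged ranks).
ranks: |2|->2, |5|->4.5, |8|->10, |7|->8.5, |1|->1, |7|->8.5, |5|->4.5, |5|->4.5, |5|->4.5, |6|->7
Step 3: Attach original signs; sum ranks with positive sign and with negative sign.
W+ = 10 + 8.5 + 1 + 4.5 + 4.5 + 4.5 + 7 = 40
W- = 2 + 4.5 + 8.5 = 15
(Check: W+ + W- = 55 should equal n(n+1)/2 = 55.)
Step 4: Test statistic W = min(W+, W-) = 15.
Step 5: Ties in |d|, so use the tie-corrected normal approximation.
        E[W] = n(n+1)/4 = 10*11/4 = 27.5.
        Tie groups: |d|=5 (t=4), |d|=7 (t=2); sum(t^3 - t) = 66.
        Var[W] = n(n+1)(2n+1)/24 - sum(t^3-t)/48 = 2310/24 - 66/48 = 94.875.
        z = (W - E[W]) / sqrt(Var[W]) = (15 - 27.5) / 9.7404 = -1.2833.
        Two-sided p = 2*Phi(z) = 0.199381.
Step 6: alpha = 0.1. fail to reject H0.

W+ = 40, W- = 15, W = min = 15, p = 0.199381, fail to reject H0.


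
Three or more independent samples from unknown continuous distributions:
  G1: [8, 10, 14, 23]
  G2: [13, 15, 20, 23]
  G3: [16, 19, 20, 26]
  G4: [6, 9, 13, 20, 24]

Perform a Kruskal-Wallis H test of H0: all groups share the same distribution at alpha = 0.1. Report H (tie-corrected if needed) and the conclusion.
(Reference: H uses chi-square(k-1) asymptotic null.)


Step 1: Combine all N = 17 observations and assign midranks.
sorted (value, group, rank): (6,G4,1), (8,G1,2), (9,G4,3), (10,G1,4), (13,G2,5.5), (13,G4,5.5), (14,G1,7), (15,G2,8), (16,G3,9), (19,G3,10), (20,G2,12), (20,G3,12), (20,G4,12), (23,G1,14.5), (23,G2,14.5), (24,G4,16), (26,G3,17)
Step 2: Sum ranks within each group.
R_1 = 27.5 (n_1 = 4)
R_2 = 40 (n_2 = 4)
R_3 = 48 (n_3 = 4)
R_4 = 37.5 (n_4 = 5)
Step 3: H = 12/(N(N+1)) * sum(R_i^2/n_i) - 3(N+1)
     = 12/(17*18) * (27.5^2/4 + 40^2/4 + 48^2/4 + 37.5^2/5) - 3*18
     = 0.039216 * 1446.31 - 54
     = 2.718137.
Step 4: Ties present; correction factor C = 1 - 36/(17^3 - 17) = 0.992647. Corrected H = 2.718137 / 0.992647 = 2.738272.
Step 5: Under H0, H ~ chi^2(3); p-value = 0.433763.
Step 6: alpha = 0.1. fail to reject H0.

H = 2.7383, df = 3, p = 0.433763, fail to reject H0.


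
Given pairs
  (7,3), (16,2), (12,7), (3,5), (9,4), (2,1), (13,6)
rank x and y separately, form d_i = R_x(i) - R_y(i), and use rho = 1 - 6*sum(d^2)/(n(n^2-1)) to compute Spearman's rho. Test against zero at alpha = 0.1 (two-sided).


Step 1: Rank x and y separately (midranks; no ties here).
rank(x): 7->3, 16->7, 12->5, 3->2, 9->4, 2->1, 13->6
rank(y): 3->3, 2->2, 7->7, 5->5, 4->4, 1->1, 6->6
Step 2: d_i = R_x(i) - R_y(i); compute d_i^2.
  (3-3)^2=0, (7-2)^2=25, (5-7)^2=4, (2-5)^2=9, (4-4)^2=0, (1-1)^2=0, (6-6)^2=0
sum(d^2) = 38.
Step 3: rho = 1 - 6*38 / (7*(7^2 - 1)) = 1 - 228/336 = 0.321429.
Step 4: Under H0, t = rho * sqrt((n-2)/(1-rho^2)) = 0.7590 ~ t(5).
Step 5: Two-sided p-value from the t-distribution with 5 df = 0.482072.
Step 6: alpha = 0.1. fail to reject H0.

rho = 0.3214, p = 0.482072, fail to reject H0 at alpha = 0.1.


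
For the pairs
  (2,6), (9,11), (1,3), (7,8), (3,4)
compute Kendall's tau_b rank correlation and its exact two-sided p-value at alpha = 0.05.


Step 1: Enumerate the 10 unordered pairs (i,j) with i<j and classify each by sign(x_j-x_i) * sign(y_j-y_i).
  (1,2):dx=+7,dy=+5->C; (1,3):dx=-1,dy=-3->C; (1,4):dx=+5,dy=+2->C; (1,5):dx=+1,dy=-2->D
  (2,3):dx=-8,dy=-8->C; (2,4):dx=-2,dy=-3->C; (2,5):dx=-6,dy=-7->C; (3,4):dx=+6,dy=+5->C
  (3,5):dx=+2,dy=+1->C; (4,5):dx=-4,dy=-4->C
Step 2: C = 9, D = 1, total pairs = 10.
Step 3: tau = (C - D)/(n(n-1)/2) = (9 - 1)/10 = 0.800000.
Step 4: Exact two-sided p-value (enumerate n! = 120 permutations of y under H0): p = 0.083333.
Step 5: alpha = 0.05. fail to reject H0.

tau_b = 0.8000 (C=9, D=1), p = 0.083333, fail to reject H0.


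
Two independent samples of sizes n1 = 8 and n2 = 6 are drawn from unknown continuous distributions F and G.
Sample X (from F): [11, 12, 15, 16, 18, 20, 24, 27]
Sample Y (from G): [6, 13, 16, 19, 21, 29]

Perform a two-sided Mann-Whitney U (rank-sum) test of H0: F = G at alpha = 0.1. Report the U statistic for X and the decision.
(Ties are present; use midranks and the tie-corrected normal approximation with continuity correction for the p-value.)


Step 1: Combine and sort all 14 observations; assign midranks.
sorted (value, group): (6,Y), (11,X), (12,X), (13,Y), (15,X), (16,X), (16,Y), (18,X), (19,Y), (20,X), (21,Y), (24,X), (27,X), (29,Y)
ranks: 6->1, 11->2, 12->3, 13->4, 15->5, 16->6.5, 16->6.5, 18->8, 19->9, 20->10, 21->11, 24->12, 27->13, 29->14
Step 2: Rank sum for X: R1 = 2 + 3 + 5 + 6.5 + 8 + 10 + 12 + 13 = 59.5.
Step 3: U_X = R1 - n1(n1+1)/2 = 59.5 - 8*9/2 = 59.5 - 36 = 23.5.
       U_Y = n1*n2 - U_X = 48 - 23.5 = 24.5.
Step 4: Ties are present, so use the tie-corrected normal approximation (with continuity correction) for the p-value.
Step 5: p-value = 1.000000; compare to alpha = 0.1. fail to reject H0.

U_X = 23.5, p = 1.000000, fail to reject H0 at alpha = 0.1.


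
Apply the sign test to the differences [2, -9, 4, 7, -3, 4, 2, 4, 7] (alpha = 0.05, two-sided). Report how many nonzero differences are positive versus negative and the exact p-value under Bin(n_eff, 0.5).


Step 1: Discard zero differences. Original n = 9; n_eff = number of nonzero differences = 9.
Nonzero differences (with sign): +2, -9, +4, +7, -3, +4, +2, +4, +7
Step 2: Count signs: positive = 7, negative = 2.
Step 3: Under H0: P(positive) = 0.5, so the number of positives S ~ Bin(9, 0.5).
Step 4: Two-sided exact p-value = sum of Bin(9,0.5) probabilities at or below the observed probability = 0.179688.
Step 5: alpha = 0.05. fail to reject H0.

n_eff = 9, pos = 7, neg = 2, p = 0.179688, fail to reject H0.


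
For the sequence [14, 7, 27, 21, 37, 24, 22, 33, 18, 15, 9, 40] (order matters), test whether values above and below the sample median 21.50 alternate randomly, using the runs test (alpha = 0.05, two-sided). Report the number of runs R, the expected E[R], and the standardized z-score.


Step 1: Compute median = 21.50; label A = above, B = below.
Labels in order: BBABAAAABBBA  (n_A = 6, n_B = 6)
Step 2: Count runs R = 6.
Step 3: Under H0 (random ordering), E[R] = 2*n_A*n_B/(n_A+n_B) + 1 = 2*6*6/12 + 1 = 7.0000.
        Var[R] = 2*n_A*n_B*(2*n_A*n_B - n_A - n_B) / ((n_A+n_B)^2 * (n_A+n_B-1)) = 4320/1584 = 2.7273.
        SD[R] = 1.6514.
Step 4: Continuity-corrected z = (R + 0.5 - E[R]) / SD[R] = (6 + 0.5 - 7.0000) / 1.6514 = -0.3028.
Step 5: Two-sided p-value via normal approximation = 2*(1 - Phi(|z|)) = 0.762069.
Step 6: alpha = 0.05. fail to reject H0.

R = 6, z = -0.3028, p = 0.762069, fail to reject H0.


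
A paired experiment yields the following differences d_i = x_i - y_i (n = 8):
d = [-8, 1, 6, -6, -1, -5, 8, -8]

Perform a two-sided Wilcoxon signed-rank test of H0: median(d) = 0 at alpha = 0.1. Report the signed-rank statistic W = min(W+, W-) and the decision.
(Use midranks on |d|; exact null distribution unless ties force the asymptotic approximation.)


Step 1: Drop any zero differences (none here) and take |d_i|.
|d| = [8, 1, 6, 6, 1, 5, 8, 8]
Step 2: Midrank |d_i| (ties get averaged ranks).
ranks: |8|->7, |1|->1.5, |6|->4.5, |6|->4.5, |1|->1.5, |5|->3, |8|->7, |8|->7
Step 3: Attach original signs; sum ranks with positive sign and with negative sign.
W+ = 1.5 + 4.5 + 7 = 13
W- = 7 + 4.5 + 1.5 + 3 + 7 = 23
(Check: W+ + W- = 36 should equal n(n+1)/2 = 36.)
Step 4: Test statistic W = min(W+, W-) = 13.
Step 5: Ties in |d|, so use the tie-corrected normal approximation.
        E[W] = n(n+1)/4 = 8*9/4 = 18.
        Tie groups: |d|=1 (t=2), |d|=6 (t=2), |d|=8 (t=3); sum(t^3 - t) = 36.
        Var[W] = n(n+1)(2n+1)/24 - sum(t^3-t)/48 = 1224/24 - 36/48 = 50.25.
        z = (W - E[W]) / sqrt(Var[W]) = (13 - 18) / 7.0887 = -0.7053.
        Two-sided p = 2*Phi(z) = 0.480595.
Step 6: alpha = 0.1. fail to reject H0.

W+ = 13, W- = 23, W = min = 13, p = 0.480595, fail to reject H0.


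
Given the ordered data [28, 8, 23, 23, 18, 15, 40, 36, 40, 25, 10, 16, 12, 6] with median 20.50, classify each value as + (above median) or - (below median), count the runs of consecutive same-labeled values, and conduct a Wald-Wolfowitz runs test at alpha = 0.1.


Step 1: Compute median = 20.50; label A = above, B = below.
Labels in order: ABAABBAAAABBBB  (n_A = 7, n_B = 7)
Step 2: Count runs R = 6.
Step 3: Under H0 (random ordering), E[R] = 2*n_A*n_B/(n_A+n_B) + 1 = 2*7*7/14 + 1 = 8.0000.
        Var[R] = 2*n_A*n_B*(2*n_A*n_B - n_A - n_B) / ((n_A+n_B)^2 * (n_A+n_B-1)) = 8232/2548 = 3.2308.
        SD[R] = 1.7974.
Step 4: Continuity-corrected z = (R + 0.5 - E[R]) / SD[R] = (6 + 0.5 - 8.0000) / 1.7974 = -0.8345.
Step 5: Two-sided p-value via normal approximation = 2*(1 - Phi(|z|)) = 0.403986.
Step 6: alpha = 0.1. fail to reject H0.

R = 6, z = -0.8345, p = 0.403986, fail to reject H0.


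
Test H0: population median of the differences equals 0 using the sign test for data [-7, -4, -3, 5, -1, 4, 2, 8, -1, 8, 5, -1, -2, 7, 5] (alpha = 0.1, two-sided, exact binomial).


Step 1: Discard zero differences. Original n = 15; n_eff = number of nonzero differences = 15.
Nonzero differences (with sign): -7, -4, -3, +5, -1, +4, +2, +8, -1, +8, +5, -1, -2, +7, +5
Step 2: Count signs: positive = 8, negative = 7.
Step 3: Under H0: P(positive) = 0.5, so the number of positives S ~ Bin(15, 0.5).
Step 4: Two-sided exact p-value = sum of Bin(15,0.5) probabilities at or below the observed probability = 1.000000.
Step 5: alpha = 0.1. fail to reject H0.

n_eff = 15, pos = 8, neg = 7, p = 1.000000, fail to reject H0.


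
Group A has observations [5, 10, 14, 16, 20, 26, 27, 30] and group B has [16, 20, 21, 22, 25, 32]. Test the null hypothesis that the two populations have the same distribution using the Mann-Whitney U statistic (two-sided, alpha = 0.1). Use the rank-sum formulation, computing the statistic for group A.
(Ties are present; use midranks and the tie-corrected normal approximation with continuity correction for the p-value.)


Step 1: Combine and sort all 14 observations; assign midranks.
sorted (value, group): (5,X), (10,X), (14,X), (16,X), (16,Y), (20,X), (20,Y), (21,Y), (22,Y), (25,Y), (26,X), (27,X), (30,X), (32,Y)
ranks: 5->1, 10->2, 14->3, 16->4.5, 16->4.5, 20->6.5, 20->6.5, 21->8, 22->9, 25->10, 26->11, 27->12, 30->13, 32->14
Step 2: Rank sum for X: R1 = 1 + 2 + 3 + 4.5 + 6.5 + 11 + 12 + 13 = 53.
Step 3: U_X = R1 - n1(n1+1)/2 = 53 - 8*9/2 = 53 - 36 = 17.
       U_Y = n1*n2 - U_X = 48 - 17 = 31.
Step 4: Ties are present, so use the tie-corrected normal approximation (with continuity correction) for the p-value.
Step 5: p-value = 0.400350; compare to alpha = 0.1. fail to reject H0.

U_X = 17, p = 0.400350, fail to reject H0 at alpha = 0.1.


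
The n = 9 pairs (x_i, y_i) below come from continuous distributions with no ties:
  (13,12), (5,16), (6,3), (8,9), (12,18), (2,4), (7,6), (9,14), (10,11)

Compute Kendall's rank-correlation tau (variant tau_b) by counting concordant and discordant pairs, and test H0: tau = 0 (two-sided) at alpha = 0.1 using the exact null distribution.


Step 1: Enumerate the 36 unordered pairs (i,j) with i<j and classify each by sign(x_j-x_i) * sign(y_j-y_i).
  (1,2):dx=-8,dy=+4->D; (1,3):dx=-7,dy=-9->C; (1,4):dx=-5,dy=-3->C; (1,5):dx=-1,dy=+6->D
  (1,6):dx=-11,dy=-8->C; (1,7):dx=-6,dy=-6->C; (1,8):dx=-4,dy=+2->D; (1,9):dx=-3,dy=-1->C
  (2,3):dx=+1,dy=-13->D; (2,4):dx=+3,dy=-7->D; (2,5):dx=+7,dy=+2->C; (2,6):dx=-3,dy=-12->C
  (2,7):dx=+2,dy=-10->D; (2,8):dx=+4,dy=-2->D; (2,9):dx=+5,dy=-5->D; (3,4):dx=+2,dy=+6->C
  (3,5):dx=+6,dy=+15->C; (3,6):dx=-4,dy=+1->D; (3,7):dx=+1,dy=+3->C; (3,8):dx=+3,dy=+11->C
  (3,9):dx=+4,dy=+8->C; (4,5):dx=+4,dy=+9->C; (4,6):dx=-6,dy=-5->C; (4,7):dx=-1,dy=-3->C
  (4,8):dx=+1,dy=+5->C; (4,9):dx=+2,dy=+2->C; (5,6):dx=-10,dy=-14->C; (5,7):dx=-5,dy=-12->C
  (5,8):dx=-3,dy=-4->C; (5,9):dx=-2,dy=-7->C; (6,7):dx=+5,dy=+2->C; (6,8):dx=+7,dy=+10->C
  (6,9):dx=+8,dy=+7->C; (7,8):dx=+2,dy=+8->C; (7,9):dx=+3,dy=+5->C; (8,9):dx=+1,dy=-3->D
Step 2: C = 26, D = 10, total pairs = 36.
Step 3: tau = (C - D)/(n(n-1)/2) = (26 - 10)/36 = 0.444444.
Step 4: Exact two-sided p-value (enumerate n! = 362880 permutations of y under H0): p = 0.119439.
Step 5: alpha = 0.1. fail to reject H0.

tau_b = 0.4444 (C=26, D=10), p = 0.119439, fail to reject H0.


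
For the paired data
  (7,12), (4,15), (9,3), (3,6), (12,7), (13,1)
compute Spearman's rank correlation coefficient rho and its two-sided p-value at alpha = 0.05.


Step 1: Rank x and y separately (midranks; no ties here).
rank(x): 7->3, 4->2, 9->4, 3->1, 12->5, 13->6
rank(y): 12->5, 15->6, 3->2, 6->3, 7->4, 1->1
Step 2: d_i = R_x(i) - R_y(i); compute d_i^2.
  (3-5)^2=4, (2-6)^2=16, (4-2)^2=4, (1-3)^2=4, (5-4)^2=1, (6-1)^2=25
sum(d^2) = 54.
Step 3: rho = 1 - 6*54 / (6*(6^2 - 1)) = 1 - 324/210 = -0.542857.
Step 4: Under H0, t = rho * sqrt((n-2)/(1-rho^2)) = -1.2928 ~ t(4).
Step 5: Two-sided p-value from the t-distribution with 4 df = 0.265703.
Step 6: alpha = 0.05. fail to reject H0.

rho = -0.5429, p = 0.265703, fail to reject H0 at alpha = 0.05.


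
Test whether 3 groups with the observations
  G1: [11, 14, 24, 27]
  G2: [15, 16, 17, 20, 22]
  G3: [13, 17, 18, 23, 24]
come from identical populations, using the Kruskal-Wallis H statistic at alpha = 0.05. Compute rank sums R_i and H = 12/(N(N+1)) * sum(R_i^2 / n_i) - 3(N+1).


Step 1: Combine all N = 14 observations and assign midranks.
sorted (value, group, rank): (11,G1,1), (13,G3,2), (14,G1,3), (15,G2,4), (16,G2,5), (17,G2,6.5), (17,G3,6.5), (18,G3,8), (20,G2,9), (22,G2,10), (23,G3,11), (24,G1,12.5), (24,G3,12.5), (27,G1,14)
Step 2: Sum ranks within each group.
R_1 = 30.5 (n_1 = 4)
R_2 = 34.5 (n_2 = 5)
R_3 = 40 (n_3 = 5)
Step 3: H = 12/(N(N+1)) * sum(R_i^2/n_i) - 3(N+1)
     = 12/(14*15) * (30.5^2/4 + 34.5^2/5 + 40^2/5) - 3*15
     = 0.057143 * 790.612 - 45
     = 0.177857.
Step 4: Ties present; correction factor C = 1 - 12/(14^3 - 14) = 0.995604. Corrected H = 0.177857 / 0.995604 = 0.178642.
Step 5: Under H0, H ~ chi^2(2); p-value = 0.914552.
Step 6: alpha = 0.05. fail to reject H0.

H = 0.1786, df = 2, p = 0.914552, fail to reject H0.


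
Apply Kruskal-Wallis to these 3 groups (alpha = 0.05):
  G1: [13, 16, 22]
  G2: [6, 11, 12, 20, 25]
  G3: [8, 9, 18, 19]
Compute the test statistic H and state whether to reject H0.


Step 1: Combine all N = 12 observations and assign midranks.
sorted (value, group, rank): (6,G2,1), (8,G3,2), (9,G3,3), (11,G2,4), (12,G2,5), (13,G1,6), (16,G1,7), (18,G3,8), (19,G3,9), (20,G2,10), (22,G1,11), (25,G2,12)
Step 2: Sum ranks within each group.
R_1 = 24 (n_1 = 3)
R_2 = 32 (n_2 = 5)
R_3 = 22 (n_3 = 4)
Step 3: H = 12/(N(N+1)) * sum(R_i^2/n_i) - 3(N+1)
     = 12/(12*13) * (24^2/3 + 32^2/5 + 22^2/4) - 3*13
     = 0.076923 * 517.8 - 39
     = 0.830769.
Step 4: No ties, so H is used without correction.
Step 5: Under H0, H ~ chi^2(2); p-value = 0.660086.
Step 6: alpha = 0.05. fail to reject H0.

H = 0.8308, df = 2, p = 0.660086, fail to reject H0.


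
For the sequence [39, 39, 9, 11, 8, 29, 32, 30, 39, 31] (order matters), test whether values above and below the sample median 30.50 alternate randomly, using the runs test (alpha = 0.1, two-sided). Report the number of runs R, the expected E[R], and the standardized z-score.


Step 1: Compute median = 30.50; label A = above, B = below.
Labels in order: AABBBBABAA  (n_A = 5, n_B = 5)
Step 2: Count runs R = 5.
Step 3: Under H0 (random ordering), E[R] = 2*n_A*n_B/(n_A+n_B) + 1 = 2*5*5/10 + 1 = 6.0000.
        Var[R] = 2*n_A*n_B*(2*n_A*n_B - n_A - n_B) / ((n_A+n_B)^2 * (n_A+n_B-1)) = 2000/900 = 2.2222.
        SD[R] = 1.4907.
Step 4: Continuity-corrected z = (R + 0.5 - E[R]) / SD[R] = (5 + 0.5 - 6.0000) / 1.4907 = -0.3354.
Step 5: Two-sided p-value via normal approximation = 2*(1 - Phi(|z|)) = 0.737316.
Step 6: alpha = 0.1. fail to reject H0.

R = 5, z = -0.3354, p = 0.737316, fail to reject H0.


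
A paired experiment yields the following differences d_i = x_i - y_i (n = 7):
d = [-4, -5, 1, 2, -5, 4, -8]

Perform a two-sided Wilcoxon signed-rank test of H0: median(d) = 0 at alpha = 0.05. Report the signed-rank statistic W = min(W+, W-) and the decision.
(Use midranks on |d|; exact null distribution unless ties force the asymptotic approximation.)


Step 1: Drop any zero differences (none here) and take |d_i|.
|d| = [4, 5, 1, 2, 5, 4, 8]
Step 2: Midrank |d_i| (ties get averaged ranks).
ranks: |4|->3.5, |5|->5.5, |1|->1, |2|->2, |5|->5.5, |4|->3.5, |8|->7
Step 3: Attach original signs; sum ranks with positive sign and with negative sign.
W+ = 1 + 2 + 3.5 = 6.5
W- = 3.5 + 5.5 + 5.5 + 7 = 21.5
(Check: W+ + W- = 28 should equal n(n+1)/2 = 28.)
Step 4: Test statistic W = min(W+, W-) = 6.5.
Step 5: Ties in |d|, so use the tie-corrected normal approximation.
        E[W] = n(n+1)/4 = 7*8/4 = 14.
        Tie groups: |d|=4 (t=2), |d|=5 (t=2); sum(t^3 - t) = 12.
        Var[W] = n(n+1)(2n+1)/24 - sum(t^3-t)/48 = 840/24 - 12/48 = 34.75.
        z = (W - E[W]) / sqrt(Var[W]) = (6.5 - 14) / 5.8949 = -1.2723.
        Two-sided p = 2*Phi(z) = 0.203272.
Step 6: alpha = 0.05. fail to reject H0.

W+ = 6.5, W- = 21.5, W = min = 6.5, p = 0.203272, fail to reject H0.


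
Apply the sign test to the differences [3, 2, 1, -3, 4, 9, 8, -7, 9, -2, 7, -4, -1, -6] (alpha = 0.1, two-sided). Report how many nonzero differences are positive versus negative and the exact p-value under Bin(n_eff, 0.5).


Step 1: Discard zero differences. Original n = 14; n_eff = number of nonzero differences = 14.
Nonzero differences (with sign): +3, +2, +1, -3, +4, +9, +8, -7, +9, -2, +7, -4, -1, -6
Step 2: Count signs: positive = 8, negative = 6.
Step 3: Under H0: P(positive) = 0.5, so the number of positives S ~ Bin(14, 0.5).
Step 4: Two-sided exact p-value = sum of Bin(14,0.5) probabilities at or below the observed probability = 0.790527.
Step 5: alpha = 0.1. fail to reject H0.

n_eff = 14, pos = 8, neg = 6, p = 0.790527, fail to reject H0.


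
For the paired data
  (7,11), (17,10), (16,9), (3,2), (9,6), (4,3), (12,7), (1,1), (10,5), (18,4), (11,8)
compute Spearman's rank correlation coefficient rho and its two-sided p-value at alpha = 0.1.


Step 1: Rank x and y separately (midranks; no ties here).
rank(x): 7->4, 17->10, 16->9, 3->2, 9->5, 4->3, 12->8, 1->1, 10->6, 18->11, 11->7
rank(y): 11->11, 10->10, 9->9, 2->2, 6->6, 3->3, 7->7, 1->1, 5->5, 4->4, 8->8
Step 2: d_i = R_x(i) - R_y(i); compute d_i^2.
  (4-11)^2=49, (10-10)^2=0, (9-9)^2=0, (2-2)^2=0, (5-6)^2=1, (3-3)^2=0, (8-7)^2=1, (1-1)^2=0, (6-5)^2=1, (11-4)^2=49, (7-8)^2=1
sum(d^2) = 102.
Step 3: rho = 1 - 6*102 / (11*(11^2 - 1)) = 1 - 612/1320 = 0.536364.
Step 4: Under H0, t = rho * sqrt((n-2)/(1-rho^2)) = 1.9065 ~ t(9).
Step 5: Two-sided p-value from the t-distribution with 9 df = 0.088953.
Step 6: alpha = 0.1. reject H0.

rho = 0.5364, p = 0.088953, reject H0 at alpha = 0.1.
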